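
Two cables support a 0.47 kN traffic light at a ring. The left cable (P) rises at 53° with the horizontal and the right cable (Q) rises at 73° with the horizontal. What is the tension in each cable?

ΣF_x = 0: −T_P·cos53° + T_Q·cos73° = 0 → T_Q = 2.05839·T_P.
ΣF_y = 0: T_P·sin53° + T_Q·sin73° = 0.47.
Substitute: T_P·(0.798636 + 2.05839·0.956305) = 0.47 → T_P = 0.169854 ≈ 0.1699 kN.
Then T_Q = 2.05839 × 0.169854 = 0.3496 kN.

T_P = 0.1699 kN, T_Q = 0.3496 kN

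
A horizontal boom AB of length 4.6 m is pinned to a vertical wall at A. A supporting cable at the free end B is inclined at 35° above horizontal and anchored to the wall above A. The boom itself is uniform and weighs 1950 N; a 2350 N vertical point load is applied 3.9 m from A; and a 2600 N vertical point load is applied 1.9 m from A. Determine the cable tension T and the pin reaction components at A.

T = 7046 N, A_x = 5772 N, A_y = 2859 N

ΣM about A: T·sin35°·4.6 − 1950·2.3 − 2350·3.9 − 2600·1.9 = 0 → T = 18590/(4.6·0.573576) = 7045.8 ≈ 7046 N.
ΣF_x = 0: A_x − T·cos35° = 0 → A_x = 7045.8 × 0.819152 = 5772 N.
ΣF_y = 0: A_y + T·sin35° − 1950 − 2350 − 2600 = 0 → A_y = 6900 − 7045.8 × 0.573576 = 2859 N.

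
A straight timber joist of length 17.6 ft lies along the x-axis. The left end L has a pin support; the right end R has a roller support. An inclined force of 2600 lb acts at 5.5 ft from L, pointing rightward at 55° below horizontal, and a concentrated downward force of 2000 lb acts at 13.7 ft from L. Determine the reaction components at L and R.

L_x = -1491 lb, L_y = 1907 lb, R_y = 2222 lb

ΣM about L: R_y·17.6 − 2600·sin55°·5.5 − 2000·13.7 = 0 → R_y = 39113.9/17.6 = 2222.38 ≈ 2222 lb.
ΣF_y = 0: L_y + 2222.38 − 2600·sin55° − 2000 = 0 → L_y = 1907 lb.
ΣF_x = 0: L_x + 2600·cos55° = 0 → L_x = -1491 lb.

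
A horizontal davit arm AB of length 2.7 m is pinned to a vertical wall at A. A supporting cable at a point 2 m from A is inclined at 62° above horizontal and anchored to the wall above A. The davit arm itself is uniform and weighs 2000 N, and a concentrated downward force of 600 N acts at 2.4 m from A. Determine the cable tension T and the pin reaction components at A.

ΣM about A: T·sin62°·2 − 2000·1.35 − 600·2.4 = 0 → T = 4140/(2·0.882948) = 2344.42 ≈ 2344 N.
ΣF_x = 0: A_x − T·cos62° = 0 → A_x = 2344.42 × 0.469472 = 1101 N.
ΣF_y = 0: A_y + T·sin62° − 2000 − 600 = 0 → A_y = 2600 − 2344.42 × 0.882948 = 530.0 N.

T = 2344 N, A_x = 1101 N, A_y = 530.0 N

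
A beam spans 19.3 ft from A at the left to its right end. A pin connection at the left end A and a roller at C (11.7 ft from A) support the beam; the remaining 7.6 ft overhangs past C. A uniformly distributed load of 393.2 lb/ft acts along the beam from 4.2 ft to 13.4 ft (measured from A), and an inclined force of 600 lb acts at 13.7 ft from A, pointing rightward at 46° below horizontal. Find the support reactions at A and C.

A_x = -416.8 lb, A_y = 822.9 lb, C_y = 3226 lb

Resultant of the distributed load: 393.2 × 9.2 = 3617.44 lb at 8.8 ft from A.
Moments about A: C_y·11.7 − (393.2·9.2)·8.8 − 600·sin46°·13.7 = 0 → C_y = 37746.4/11.7 = 3226.19 ≈ 3226 lb.
ΣF_y = 0: A_y + 3226.19 − 393.2·9.2 − 600·sin46° = 0 → A_y = 822.9 lb.
ΣF_x = 0: A_x + 600·cos46° = 0 → A_x = -416.8 lb.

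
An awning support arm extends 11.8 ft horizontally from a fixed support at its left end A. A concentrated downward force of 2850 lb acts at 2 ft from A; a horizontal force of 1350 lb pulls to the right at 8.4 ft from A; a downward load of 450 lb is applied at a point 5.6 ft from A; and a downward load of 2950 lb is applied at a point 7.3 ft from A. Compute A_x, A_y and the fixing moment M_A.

ΣF_x = 0: A_x + 1350 = 0 → A_x = -1350 lb.
ΣF_y = 0: A_y − 2850 − 450 − 2950 = 0 → A_y = 6250 lb.
ΣM about A: M_A − 2850·2 − 450·5.6 − 2950·7.3 = 0 → M_A = 29760 lb·ft.

A_x = -1350 lb, A_y = 6250 lb, M_A = 29760 lb·ft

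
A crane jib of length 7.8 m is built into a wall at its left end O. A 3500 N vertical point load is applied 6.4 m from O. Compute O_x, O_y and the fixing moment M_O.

O_x = 0, O_y = 3500 N, M_O = 22400 N·m

ΣF_x = 0: O_x = 0.
ΣF_y = 0: O_y − 3500 = 0 → O_y = 3500 N.
ΣM about O: M_O − 3500·6.4 = 0 → M_O = 22400 N·m.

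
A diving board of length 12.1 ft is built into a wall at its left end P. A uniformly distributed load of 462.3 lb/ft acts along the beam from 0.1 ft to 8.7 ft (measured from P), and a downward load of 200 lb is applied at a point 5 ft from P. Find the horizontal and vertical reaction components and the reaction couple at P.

P_x = 0, P_y = 4176 lb, M_P = 18490 lb·ft

Resultant of the distributed load: 462.3 × 8.6 = 3975.78 lb at 4.4 ft from P.
ΣF_x = 0: P_x = 0.
ΣF_y = 0: P_y − 462.3·8.6 − 200 = 0 → P_y = 4176 lb.
ΣM about P: M_P − (462.3·8.6)·4.4 − 200·5 = 0 → M_P = 18490 lb·ft.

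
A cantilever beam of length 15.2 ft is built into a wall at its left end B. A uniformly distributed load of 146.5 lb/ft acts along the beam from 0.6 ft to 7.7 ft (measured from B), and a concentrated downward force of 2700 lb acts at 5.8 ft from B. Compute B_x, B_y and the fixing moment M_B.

Resultant of the distributed load: 146.5 × 7.1 = 1040.15 lb at 4.15 ft from B.
ΣF_x = 0: B_x = 0.
ΣF_y = 0: B_y − 146.5·7.1 − 2700 = 0 → B_y = 3740 lb.
ΣM about B: M_B − (146.5·7.1)·4.15 − 2700·5.8 = 0 → M_B = 19980 lb·ft.

B_x = 0, B_y = 3740 lb, M_B = 19980 lb·ft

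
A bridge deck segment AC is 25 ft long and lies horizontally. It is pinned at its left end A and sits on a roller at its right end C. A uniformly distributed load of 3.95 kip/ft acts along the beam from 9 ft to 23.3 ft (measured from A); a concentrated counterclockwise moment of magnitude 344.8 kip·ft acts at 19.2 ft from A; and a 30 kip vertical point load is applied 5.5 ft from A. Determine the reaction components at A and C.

Resultant of the distributed load: 3.95 × 14.3 = 56.485 kip at 16.15 ft from A.
Moments about A: C_y·25 − (3.95·14.3)·16.15 + 344.8 − 30·5.5 = 0 → C_y = 732.43275/25 = 29.2973 ≈ 29.30 kip.
ΣF_y = 0: A_y + 29.2973 − 3.95·14.3 − 30 = 0 → A_y = 57.19 kip.
ΣF_x = 0: no horizontal applied forces, so A_x = 0.

A_x = 0, A_y = 57.19 kip, C_y = 29.30 kip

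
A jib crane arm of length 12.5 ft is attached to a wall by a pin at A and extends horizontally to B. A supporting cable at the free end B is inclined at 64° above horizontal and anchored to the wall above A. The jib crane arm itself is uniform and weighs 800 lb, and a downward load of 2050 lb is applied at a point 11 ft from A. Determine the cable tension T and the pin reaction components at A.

ΣM about A: T·sin64°·12.5 − 800·6.25 − 2050·11 = 0 → T = 27550/(12.5·0.898794) = 2452.17 ≈ 2452 lb.
ΣF_x = 0: A_x − T·cos64° = 0 → A_x = 2452.17 × 0.438371 = 1075 lb.
ΣF_y = 0: A_y + T·sin64° − 800 − 2050 = 0 → A_y = 2850 − 2452.17 × 0.898794 = 646.0 lb.

T = 2452 lb, A_x = 1075 lb, A_y = 646.0 lb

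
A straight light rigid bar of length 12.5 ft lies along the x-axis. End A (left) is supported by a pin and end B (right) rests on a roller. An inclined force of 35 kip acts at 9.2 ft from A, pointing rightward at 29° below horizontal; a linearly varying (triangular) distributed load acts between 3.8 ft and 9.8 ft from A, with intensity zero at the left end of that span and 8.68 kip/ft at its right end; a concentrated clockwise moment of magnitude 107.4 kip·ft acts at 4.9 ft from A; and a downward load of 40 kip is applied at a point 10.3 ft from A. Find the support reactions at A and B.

A_x = -30.61 kip, A_y = 12.72 kip, B_y = 70.29 kip

Resultant of the triangular load: ½ × 8.68 × 6 = 26.04 kip, acting at 7.8 ft from A (one-third of the span from the peak).
Moments about A: B_y·12.5 − 35·sin29°·9.2 − (½·8.68·6)·7.8 − 107.4 − 40·10.3 = 0 → B_y = 878.621/12.5 = 70.2897 ≈ 70.29 kip.
ΣF_y = 0: A_y + 70.2897 − 35·sin29° − ½·8.68·6 − 40 = 0 → A_y = 12.72 kip.
ΣF_x = 0: A_x + 35·cos29° = 0 → A_x = -30.61 kip.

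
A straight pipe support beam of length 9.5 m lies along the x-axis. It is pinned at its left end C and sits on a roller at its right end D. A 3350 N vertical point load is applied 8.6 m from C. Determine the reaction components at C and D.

ΣM about C: D_y·9.5 − 3350·8.6 = 0 → D_y = 28810/9.5 = 3032.63 ≈ 3033 N.
ΣF_y = 0: C_y + 3032.63 − 3350 = 0 → C_y = 317.4 N.
ΣF_x = 0: no horizontal applied forces, so C_x = 0.

C_x = 0, C_y = 317.4 N, D_y = 3033 N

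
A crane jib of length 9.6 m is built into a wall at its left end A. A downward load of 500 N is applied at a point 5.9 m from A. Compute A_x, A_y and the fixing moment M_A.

A_x = 0, A_y = 500.0 N, M_A = 2950 N·m

ΣF_x = 0: A_x = 0.
ΣF_y = 0: A_y − 500 = 0 → A_y = 500.0 N.
ΣM about A: M_A − 500·5.9 = 0 → M_A = 2950 N·m.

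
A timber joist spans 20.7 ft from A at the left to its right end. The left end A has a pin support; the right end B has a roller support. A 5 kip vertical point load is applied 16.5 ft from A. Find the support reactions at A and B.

A_x = 0, A_y = 1.014 kip, B_y = 3.986 kip

Moments about A: B_y·20.7 − 5·16.5 = 0 → B_y = 82.5/20.7 = 3.98551 ≈ 3.986 kip.
ΣF_y = 0: A_y + 3.98551 − 5 = 0 → A_y = 1.014 kip.
ΣF_x = 0: no horizontal applied forces, so A_x = 0.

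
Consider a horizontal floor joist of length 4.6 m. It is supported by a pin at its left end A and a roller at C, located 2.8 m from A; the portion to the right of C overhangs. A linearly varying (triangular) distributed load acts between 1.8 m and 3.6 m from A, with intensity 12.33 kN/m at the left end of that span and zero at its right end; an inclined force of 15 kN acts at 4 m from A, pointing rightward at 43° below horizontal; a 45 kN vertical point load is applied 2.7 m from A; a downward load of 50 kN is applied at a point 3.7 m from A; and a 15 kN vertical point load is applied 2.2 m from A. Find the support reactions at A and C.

A_x = -10.97 kN, A_y = -14.05 kN, C_y = 145.4 kN

Resultant of the triangular load: ½ × 12.33 × 1.8 = 11.097 kN, acting at 2.4 m from A (one-third of the span from the peak).
Moments about A: C_y·2.8 − (½·12.33·1.8)·2.4 − 15·sin43°·4 − 45·2.7 − 50·3.7 − 15·2.2 = 0 → C_y = 407.053/2.8 = 145.376 ≈ 145.4 kN.
ΣF_y = 0: A_y + 145.376 − ½·12.33·1.8 − 15·sin43° − 45 − 50 − 15 = 0 → A_y = -14.05 kN.
ΣF_x = 0: A_x + 15·cos43° = 0 → A_x = -10.97 kN.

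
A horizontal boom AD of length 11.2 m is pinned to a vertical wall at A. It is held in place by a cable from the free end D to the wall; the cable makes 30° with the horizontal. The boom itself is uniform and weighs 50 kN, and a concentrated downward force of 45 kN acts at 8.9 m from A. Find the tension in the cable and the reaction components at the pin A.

T = 121.5 kN, A_x = 105.2 kN, A_y = 34.24 kN

ΣM about A: T·sin30°·11.2 − 50·5.6 − 45·8.9 = 0 → T = 680.5/(11.2·0.5) = 121.518 ≈ 121.5 kN.
ΣF_x = 0: A_x − T·cos30° = 0 → A_x = 121.518 × 0.866025 = 105.2 kN.
ΣF_y = 0: A_y + T·sin30° − 50 − 45 = 0 → A_y = 95 − 121.518 × 0.5 = 34.24 kN.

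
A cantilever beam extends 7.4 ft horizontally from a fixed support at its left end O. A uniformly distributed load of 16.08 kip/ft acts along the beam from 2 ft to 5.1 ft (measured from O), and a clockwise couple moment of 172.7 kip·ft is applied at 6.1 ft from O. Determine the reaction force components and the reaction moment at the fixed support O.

O_x = 0, O_y = 49.85 kip, M_O = 349.7 kip·ft

Resultant of the distributed load: 16.08 × 3.1 = 49.848 kip at 3.55 ft from O.
ΣF_x = 0: O_x = 0.
ΣF_y = 0: O_y − 16.08·3.1 = 0 → O_y = 49.85 kip.
ΣM about O: M_O − (16.08·3.1)·3.55 − 172.7 = 0 → M_O = 349.7 kip·ft.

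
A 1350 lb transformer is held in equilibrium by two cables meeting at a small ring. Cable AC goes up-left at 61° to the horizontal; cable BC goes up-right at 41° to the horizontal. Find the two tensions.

ΣF_x = 0: −T_AC·cos61° + T_BC·cos41° = 0 → T_BC = 0.642379·T_AC.
ΣF_y = 0: T_AC·sin61° + T_BC·sin41° = 1350.
Substitute: T_AC·(0.87462 + 0.642379·0.656059) = 1350 → T_AC = 1041.62 ≈ 1042 lb.
Then T_BC = 0.642379 × 1041.62 = 669.1 lb.

T_AC = 1042 lb, T_BC = 669.1 lb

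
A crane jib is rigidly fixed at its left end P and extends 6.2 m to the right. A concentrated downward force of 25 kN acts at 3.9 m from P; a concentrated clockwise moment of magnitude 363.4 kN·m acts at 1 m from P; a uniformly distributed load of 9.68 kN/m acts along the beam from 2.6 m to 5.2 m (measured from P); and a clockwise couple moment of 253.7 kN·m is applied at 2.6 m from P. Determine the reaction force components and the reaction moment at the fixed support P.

Resultant of the distributed load: 9.68 × 2.6 = 25.168 kN at 3.9 m from P.
ΣF_x = 0: P_x = 0.
ΣF_y = 0: P_y − 25 − 9.68·2.6 = 0 → P_y = 50.17 kN.
ΣM about P: M_P − 25·3.9 − 363.4 − (9.68·2.6)·3.9 − 253.7 = 0 → M_P = 812.8 kN·m.

P_x = 0, P_y = 50.17 kN, M_P = 812.8 kN·m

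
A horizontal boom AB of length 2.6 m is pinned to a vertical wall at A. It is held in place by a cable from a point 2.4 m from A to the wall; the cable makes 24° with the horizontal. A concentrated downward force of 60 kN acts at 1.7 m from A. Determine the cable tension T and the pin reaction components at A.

T = 104.5 kN, A_x = 95.46 kN, A_y = 17.50 kN

ΣM about A: T·sin24°·2.4 − 60·1.7 = 0 → T = 102/(2.4·0.406737) = 104.49 ≈ 104.5 kN.
ΣF_x = 0: A_x − T·cos24° = 0 → A_x = 104.49 × 0.913545 = 95.46 kN.
ΣF_y = 0: A_y + T·sin24° − 60 = 0 → A_y = 60 − 104.49 × 0.406737 = 17.50 kN.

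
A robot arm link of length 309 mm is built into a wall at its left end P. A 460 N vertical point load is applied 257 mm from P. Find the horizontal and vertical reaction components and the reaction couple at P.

ΣF_x = 0: P_x = 0.
ΣF_y = 0: P_y − 460 = 0 → P_y = 460.0 N.
ΣM about P: M_P − 460·257 = 0 → M_P = 118200 N·mm.

P_x = 0, P_y = 460.0 N, M_P = 118200 N·mm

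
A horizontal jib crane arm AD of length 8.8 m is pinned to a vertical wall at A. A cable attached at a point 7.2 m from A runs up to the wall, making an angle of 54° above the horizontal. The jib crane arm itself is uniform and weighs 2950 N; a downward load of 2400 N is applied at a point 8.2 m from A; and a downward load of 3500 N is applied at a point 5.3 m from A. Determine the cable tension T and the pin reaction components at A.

T = 8792 N, A_x = 5168 N, A_y = 1738 N

ΣM about A: T·sin54°·7.2 − 2950·4.4 − 2400·8.2 − 3500·5.3 = 0 → T = 51210/(7.2·0.809017) = 8791.53 ≈ 8792 N.
ΣF_x = 0: A_x − T·cos54° = 0 → A_x = 8791.53 × 0.587785 = 5168 N.
ΣF_y = 0: A_y + T·sin54° − 2950 − 2400 − 3500 = 0 → A_y = 8850 − 8791.53 × 0.809017 = 1738 N.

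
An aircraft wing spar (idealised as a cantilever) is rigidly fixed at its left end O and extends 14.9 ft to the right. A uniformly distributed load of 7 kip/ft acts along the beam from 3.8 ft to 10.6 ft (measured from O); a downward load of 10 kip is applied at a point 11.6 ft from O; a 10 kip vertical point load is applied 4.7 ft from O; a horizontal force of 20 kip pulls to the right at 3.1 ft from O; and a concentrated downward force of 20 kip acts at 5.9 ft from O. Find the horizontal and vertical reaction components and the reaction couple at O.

O_x = -20.00 kip, O_y = 87.60 kip, M_O = 623.7 kip·ft

Resultant of the distributed load: 7 × 6.8 = 47.6 kip at 7.2 ft from O.
ΣF_x = 0: O_x + 20 = 0 → O_x = -20.00 kip.
ΣF_y = 0: O_y − 7·6.8 − 10 − 10 − 20 = 0 → O_y = 87.60 kip.
ΣM about O: M_O − (7·6.8)·7.2 − 10·11.6 − 10·4.7 − 20·5.9 = 0 → M_O = 623.7 kip·ft.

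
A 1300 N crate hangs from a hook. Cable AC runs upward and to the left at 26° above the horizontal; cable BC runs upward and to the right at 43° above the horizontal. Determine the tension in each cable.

ΣF_x = 0: −T_AC·cos26° + T_BC·cos43° = 0 → T_BC = 1.22895·T_AC.
ΣF_y = 0: T_AC·sin26° + T_BC·sin43° = 1300.
Substitute: T_AC·(0.438371 + 1.22895·0.681998) = 1300 → T_AC = 1018.4 ≈ 1018 N.
Then T_BC = 1.22895 × 1018.4 = 1252 N.

T_AC = 1018 N, T_BC = 1252 N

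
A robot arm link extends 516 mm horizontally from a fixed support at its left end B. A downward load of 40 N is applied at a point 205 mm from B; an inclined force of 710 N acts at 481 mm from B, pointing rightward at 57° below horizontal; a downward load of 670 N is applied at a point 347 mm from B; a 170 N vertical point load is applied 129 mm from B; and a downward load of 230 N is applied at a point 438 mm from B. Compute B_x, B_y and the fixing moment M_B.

B_x = -386.7 N, B_y = 1705 N, M_B = 649800 N·mm

ΣF_x = 0: B_x + 710·cos57° = 0 → B_x = -386.7 N.
ΣF_y = 0: B_y − 40 − 710·sin57° − 670 − 170 − 230 = 0 → B_y = 1705 N.
ΣM about B: M_B − 40·205 − 710·sin57°·481 − 670·347 − 170·129 − 230·438 = 0 → M_B = 649800 N·mm.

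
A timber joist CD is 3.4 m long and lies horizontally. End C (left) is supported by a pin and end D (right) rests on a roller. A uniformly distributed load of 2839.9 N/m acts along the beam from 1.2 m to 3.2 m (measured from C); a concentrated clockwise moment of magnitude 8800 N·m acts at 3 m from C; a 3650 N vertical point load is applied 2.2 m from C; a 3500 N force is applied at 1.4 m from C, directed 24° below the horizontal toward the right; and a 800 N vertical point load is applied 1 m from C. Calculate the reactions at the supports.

C_x = -3197 N, C_y = 2107 N, D_y = 9447 N

Resultant of the distributed load: 2839.9 × 2 = 5679.8 N at 2.2 m from C.
Moments about C: D_y·3.4 − (2839.9·2)·2.2 − 8800 − 3650·2.2 − 3500·sin24°·1.4 − 800·1 = 0 → D_y = 32118.6/3.4 = 9446.65 ≈ 9447 N.
ΣF_y = 0: C_y + 9446.65 − 2839.9·2 − 3650 − 3500·sin24° − 800 = 0 → C_y = 2107 N.
ΣF_x = 0: C_x + 3500·cos24° = 0 → C_x = -3197 N.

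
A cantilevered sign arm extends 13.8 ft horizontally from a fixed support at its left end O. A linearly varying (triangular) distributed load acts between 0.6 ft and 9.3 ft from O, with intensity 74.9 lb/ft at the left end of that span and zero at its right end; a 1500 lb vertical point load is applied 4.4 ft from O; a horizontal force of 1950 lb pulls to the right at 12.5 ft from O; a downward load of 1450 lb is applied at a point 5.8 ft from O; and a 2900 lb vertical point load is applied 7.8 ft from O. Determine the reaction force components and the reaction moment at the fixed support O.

Resultant of the triangular load: ½ × 74.9 × 8.7 = 325.815 lb, acting at 3.5 ft from O (one-third of the span from the peak).
ΣF_x = 0: O_x + 1950 = 0 → O_x = -1950 lb.
ΣF_y = 0: O_y − ½·74.9·8.7 − 1500 − 1450 − 2900 = 0 → O_y = 6176 lb.
ΣM about O: M_O − (½·74.9·8.7)·3.5 − 1500·4.4 − 1450·5.8 − 2900·7.8 = 0 → M_O = 38770 lb·ft.

O_x = -1950 lb, O_y = 6176 lb, M_O = 38770 lb·ft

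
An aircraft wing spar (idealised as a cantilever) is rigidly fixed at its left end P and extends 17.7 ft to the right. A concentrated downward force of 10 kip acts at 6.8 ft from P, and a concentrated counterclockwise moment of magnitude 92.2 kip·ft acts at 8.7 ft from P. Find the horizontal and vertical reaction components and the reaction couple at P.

ΣF_x = 0: P_x = 0.
ΣF_y = 0: P_y − 10 = 0 → P_y = 10.00 kip.
ΣM about P: M_P − 10·6.8 + 92.2 = 0 → M_P = -24.20 kip·ft.

P_x = 0, P_y = 10.00 kip, M_P = -24.20 kip·ft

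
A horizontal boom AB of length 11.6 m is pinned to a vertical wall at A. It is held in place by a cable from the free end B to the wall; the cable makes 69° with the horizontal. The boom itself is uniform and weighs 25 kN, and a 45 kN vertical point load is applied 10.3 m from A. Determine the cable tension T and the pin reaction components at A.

ΣM about A: T·sin69°·11.6 − 25·5.8 − 45·10.3 = 0 → T = 608.5/(11.6·0.93358) = 56.189 ≈ 56.19 kN.
ΣF_x = 0: A_x − T·cos69° = 0 → A_x = 56.189 × 0.358368 = 20.14 kN.
ΣF_y = 0: A_y + T·sin69° − 25 − 45 = 0 → A_y = 70 − 56.189 × 0.93358 = 17.54 kN.

T = 56.19 kN, A_x = 20.14 kN, A_y = 17.54 kN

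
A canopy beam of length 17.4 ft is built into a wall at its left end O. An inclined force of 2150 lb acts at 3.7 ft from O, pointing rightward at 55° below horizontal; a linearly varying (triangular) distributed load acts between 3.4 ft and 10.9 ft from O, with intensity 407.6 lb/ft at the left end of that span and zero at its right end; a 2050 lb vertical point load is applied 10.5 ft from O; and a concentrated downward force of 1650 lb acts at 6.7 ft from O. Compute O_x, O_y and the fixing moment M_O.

Resultant of the triangular load: ½ × 407.6 × 7.5 = 1528.5 lb, acting at 5.9 ft from O (one-third of the span from the peak).
ΣF_x = 0: O_x + 2150·cos55° = 0 → O_x = -1233 lb.
ΣF_y = 0: O_y − 2150·sin55° − ½·407.6·7.5 − 2050 − 1650 = 0 → O_y = 6990 lb.
ΣM about O: M_O − 2150·sin55°·3.7 − (½·407.6·7.5)·5.9 − 2050·10.5 − 1650·6.7 = 0 → M_O = 48110 lb·ft.

O_x = -1233 lb, O_y = 6990 lb, M_O = 48110 lb·ft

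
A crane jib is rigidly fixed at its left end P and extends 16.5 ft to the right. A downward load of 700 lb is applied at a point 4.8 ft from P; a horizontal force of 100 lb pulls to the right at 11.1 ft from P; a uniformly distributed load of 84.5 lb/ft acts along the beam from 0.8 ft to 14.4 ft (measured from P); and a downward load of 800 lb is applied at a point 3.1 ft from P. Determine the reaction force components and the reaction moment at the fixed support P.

Resultant of the distributed load: 84.5 × 13.6 = 1149.2 lb at 7.6 ft from P.
ΣF_x = 0: P_x + 100 = 0 → P_x = -100.0 lb.
ΣF_y = 0: P_y − 700 − 84.5·13.6 − 800 = 0 → P_y = 2649 lb.
ΣM about P: M_P − 700·4.8 − (84.5·13.6)·7.6 − 800·3.1 = 0 → M_P = 14570 lb·ft.

P_x = -100.0 lb, P_y = 2649 lb, M_P = 14570 lb·ft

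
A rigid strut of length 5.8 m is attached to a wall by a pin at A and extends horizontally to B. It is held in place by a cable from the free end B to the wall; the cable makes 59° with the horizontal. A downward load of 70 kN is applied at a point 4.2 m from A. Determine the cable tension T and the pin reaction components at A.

ΣM about A: T·sin59°·5.8 − 70·4.2 = 0 → T = 294/(5.8·0.857167) = 59.1363 ≈ 59.14 kN.
ΣF_x = 0: A_x − T·cos59° = 0 → A_x = 59.1363 × 0.515038 = 30.46 kN.
ΣF_y = 0: A_y + T·sin59° − 70 = 0 → A_y = 70 − 59.1363 × 0.857167 = 19.31 kN.

T = 59.14 kN, A_x = 30.46 kN, A_y = 19.31 kN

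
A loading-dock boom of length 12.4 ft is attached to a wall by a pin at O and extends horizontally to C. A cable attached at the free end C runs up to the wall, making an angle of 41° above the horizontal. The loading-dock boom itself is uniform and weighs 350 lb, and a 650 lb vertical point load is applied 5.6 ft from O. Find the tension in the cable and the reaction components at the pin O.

ΣM about O: T·sin41°·12.4 − 350·6.2 − 650·5.6 = 0 → T = 5810/(12.4·0.656059) = 714.186 ≈ 714.2 lb.
ΣF_x = 0: O_x − T·cos41° = 0 → O_x = 714.186 × 0.75471 = 539.0 lb.
ΣF_y = 0: O_y + T·sin41° − 350 − 650 = 0 → O_y = 1000 − 714.186 × 0.656059 = 531.5 lb.

T = 714.2 lb, O_x = 539.0 lb, O_y = 531.5 lb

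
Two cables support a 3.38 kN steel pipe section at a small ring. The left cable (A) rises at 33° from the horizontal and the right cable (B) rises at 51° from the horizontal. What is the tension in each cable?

T_A = 2.139 kN, T_B = 2.850 kN

ΣF_x = 0: −T_A·cos33° + T_B·cos51° = 0 → T_B = 1.33266·T_A.
ΣF_y = 0: T_A·sin33° + T_B·sin51° = 3.38.
Substitute: T_A·(0.544639 + 1.33266·0.777146) = 3.38 → T_A = 2.13882 ≈ 2.139 kN.
Then T_B = 1.33266 × 2.13882 = 2.850 kN.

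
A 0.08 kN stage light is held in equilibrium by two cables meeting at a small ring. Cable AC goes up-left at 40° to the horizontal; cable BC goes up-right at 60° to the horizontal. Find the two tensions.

T_AC = 0.04062 kN, T_BC = 0.06223 kN

ΣF_x = 0: −T_AC·cos40° + T_BC·cos60° = 0 → T_BC = 1.53209·T_AC.
ΣF_y = 0: T_AC·sin40° + T_BC·sin60° = 0.08.
Substitute: T_AC·(0.642788 + 1.53209·0.866025) = 0.08 → T_AC = 0.040617 ≈ 0.04062 kN.
Then T_BC = 1.53209 × 0.040617 = 0.06223 kN.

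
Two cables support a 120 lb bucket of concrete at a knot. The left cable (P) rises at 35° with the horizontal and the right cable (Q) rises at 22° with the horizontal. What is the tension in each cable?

T_P = 132.7 lb, T_Q = 117.2 lb

ΣF_x = 0: −T_P·cos35° + T_Q·cos22° = 0 → T_Q = 0.883484·T_P.
ΣF_y = 0: T_P·sin35° + T_Q·sin22° = 120.
Substitute: T_P·(0.573576 + 0.883484·0.374607) = 120 → T_P = 132.665 ≈ 132.7 lb.
Then T_Q = 0.883484 × 132.665 = 117.2 lb.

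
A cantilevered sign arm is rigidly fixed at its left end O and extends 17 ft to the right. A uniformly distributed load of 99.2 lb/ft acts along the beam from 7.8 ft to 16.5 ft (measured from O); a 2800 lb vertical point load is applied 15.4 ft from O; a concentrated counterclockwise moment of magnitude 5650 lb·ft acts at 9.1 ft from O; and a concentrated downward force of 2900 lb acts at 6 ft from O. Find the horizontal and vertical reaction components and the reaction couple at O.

O_x = 0, O_y = 6563 lb, M_O = 65360 lb·ft

Resultant of the distributed load: 99.2 × 8.7 = 863.04 lb at 12.15 ft from O.
ΣF_x = 0: O_x = 0.
ΣF_y = 0: O_y − 99.2·8.7 − 2800 − 2900 = 0 → O_y = 6563 lb.
ΣM about O: M_O − (99.2·8.7)·12.15 − 2800·15.4 + 5650 − 2900·6 = 0 → M_O = 65360 lb·ft.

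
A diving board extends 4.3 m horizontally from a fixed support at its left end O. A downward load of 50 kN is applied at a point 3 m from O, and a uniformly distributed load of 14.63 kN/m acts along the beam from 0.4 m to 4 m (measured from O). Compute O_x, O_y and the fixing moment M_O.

O_x = 0, O_y = 102.7 kN, M_O = 265.9 kN·m

Resultant of the distributed load: 14.63 × 3.6 = 52.668 kN at 2.2 m from O.
ΣF_x = 0: O_x = 0.
ΣF_y = 0: O_y − 50 − 14.63·3.6 = 0 → O_y = 102.7 kN.
ΣM about O: M_O − 50·3 − (14.63·3.6)·2.2 = 0 → M_O = 265.9 kN·m.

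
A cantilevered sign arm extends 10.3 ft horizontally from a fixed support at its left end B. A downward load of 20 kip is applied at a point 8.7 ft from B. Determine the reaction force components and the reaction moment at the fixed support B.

B_x = 0, B_y = 20.00 kip, M_B = 174.0 kip·ft

ΣF_x = 0: B_x = 0.
ΣF_y = 0: B_y − 20 = 0 → B_y = 20.00 kip.
ΣM about B: M_B − 20·8.7 = 0 → M_B = 174.0 kip·ft.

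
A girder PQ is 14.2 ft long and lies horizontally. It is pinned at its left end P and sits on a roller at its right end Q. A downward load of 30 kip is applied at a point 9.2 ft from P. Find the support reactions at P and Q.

P_x = 0, P_y = 10.56 kip, Q_y = 19.44 kip

Taking moments about P: Q_y·14.2 − 30·9.2 = 0 → Q_y = 276/14.2 = 19.4366 ≈ 19.44 kip.
ΣF_y = 0: P_y + 19.4366 − 30 = 0 → P_y = 10.56 kip.
ΣF_x = 0: no horizontal applied forces, so P_x = 0.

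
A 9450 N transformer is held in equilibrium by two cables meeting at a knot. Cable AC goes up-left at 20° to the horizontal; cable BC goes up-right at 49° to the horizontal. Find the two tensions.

T_AC = 6641 N, T_BC = 9512 N

ΣF_x = 0: −T_AC·cos20° + T_BC·cos49° = 0 → T_BC = 1.43233·T_AC.
ΣF_y = 0: T_AC·sin20° + T_BC·sin49° = 9450.
Substitute: T_AC·(0.34202 + 1.43233·0.75471) = 9450 → T_AC = 6640.84 ≈ 6641 N.
Then T_BC = 1.43233 × 6640.84 = 9512 N.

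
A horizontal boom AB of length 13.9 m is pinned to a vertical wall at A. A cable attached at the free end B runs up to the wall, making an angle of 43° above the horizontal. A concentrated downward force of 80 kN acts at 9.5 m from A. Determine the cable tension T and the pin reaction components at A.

T = 80.17 kN, A_x = 58.63 kN, A_y = 25.32 kN

ΣM about A: T·sin43°·13.9 − 80·9.5 = 0 → T = 760/(13.9·0.681998) = 80.1707 ≈ 80.17 kN.
ΣF_x = 0: A_x − T·cos43° = 0 → A_x = 80.1707 × 0.731354 = 58.63 kN.
ΣF_y = 0: A_y + T·sin43° − 80 = 0 → A_y = 80 − 80.1707 × 0.681998 = 25.32 kN.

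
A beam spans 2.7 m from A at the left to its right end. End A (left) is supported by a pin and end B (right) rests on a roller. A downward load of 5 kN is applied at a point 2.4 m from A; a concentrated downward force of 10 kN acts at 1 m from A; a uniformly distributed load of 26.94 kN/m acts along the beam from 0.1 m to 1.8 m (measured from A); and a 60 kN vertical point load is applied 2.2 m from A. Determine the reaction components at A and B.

Resultant of the distributed load: 26.94 × 1.7 = 45.798 kN at 0.95 m from A.
ΣM about A: B_y·2.7 − 5·2.4 − 10·1 − (26.94·1.7)·0.95 − 60·2.2 = 0 → B_y = 197.5081/2.7 = 73.1511 ≈ 73.15 kN.
ΣF_y = 0: A_y + 73.1511 − 5 − 10 − 26.94·1.7 − 60 = 0 → A_y = 47.65 kN.
ΣF_x = 0: no horizontal applied forces, so A_x = 0.

A_x = 0, A_y = 47.65 kN, B_y = 73.15 kN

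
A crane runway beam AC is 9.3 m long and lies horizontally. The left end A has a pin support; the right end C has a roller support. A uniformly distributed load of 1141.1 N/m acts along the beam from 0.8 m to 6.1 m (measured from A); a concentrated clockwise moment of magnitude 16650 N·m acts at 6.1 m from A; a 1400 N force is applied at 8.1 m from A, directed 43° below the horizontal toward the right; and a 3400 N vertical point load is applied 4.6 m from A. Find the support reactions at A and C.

Resultant of the distributed load: 1141.1 × 5.3 = 6047.83 N at 3.45 m from A.
Moments about A: C_y·9.3 − (1141.1·5.3)·3.45 − 16650 − 1400·sin43°·8.1 − 3400·4.6 = 0 → C_y = 60888.9/9.3 = 6547.19 ≈ 6547 N.
ΣF_y = 0: A_y + 6547.19 − 1141.1·5.3 − 1400·sin43° − 3400 = 0 → A_y = 3855 N.
ΣF_x = 0: A_x + 1400·cos43° = 0 → A_x = -1024 N.

A_x = -1024 N, A_y = 3855 N, C_y = 6547 N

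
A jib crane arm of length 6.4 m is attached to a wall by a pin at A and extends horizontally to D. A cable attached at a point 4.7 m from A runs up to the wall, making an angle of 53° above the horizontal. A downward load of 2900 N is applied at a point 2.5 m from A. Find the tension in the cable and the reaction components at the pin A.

ΣM about A: T·sin53°·4.7 − 2900·2.5 = 0 → T = 7250/(4.7·0.798636) = 1931.48 ≈ 1931 N.
ΣF_x = 0: A_x − T·cos53° = 0 → A_x = 1931.48 × 0.601815 = 1162 N.
ΣF_y = 0: A_y + T·sin53° − 2900 = 0 → A_y = 2900 − 1931.48 × 0.798636 = 1357 N.

T = 1931 N, A_x = 1162 N, A_y = 1357 N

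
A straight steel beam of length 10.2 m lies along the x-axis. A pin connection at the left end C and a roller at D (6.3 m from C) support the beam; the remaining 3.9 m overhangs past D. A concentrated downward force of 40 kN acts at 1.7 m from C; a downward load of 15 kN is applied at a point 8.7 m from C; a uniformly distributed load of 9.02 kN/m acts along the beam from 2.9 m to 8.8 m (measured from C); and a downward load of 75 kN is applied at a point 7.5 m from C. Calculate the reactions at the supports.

C_x = 0, C_y = 13.01 kN, D_y = 170.2 kN

Resultant of the distributed load: 9.02 × 5.9 = 53.218 kN at 5.85 m from C.
Taking moments about C: D_y·6.3 − 40·1.7 − 15·8.7 − (9.02·5.9)·5.85 − 75·7.5 = 0 → D_y = 1072.3253/6.3 = 170.21 ≈ 170.2 kN.
ΣF_y = 0: C_y + 170.21 − 40 − 15 − 9.02·5.9 − 75 = 0 → C_y = 13.01 kN.
ΣF_x = 0: no horizontal applied forces, so C_x = 0.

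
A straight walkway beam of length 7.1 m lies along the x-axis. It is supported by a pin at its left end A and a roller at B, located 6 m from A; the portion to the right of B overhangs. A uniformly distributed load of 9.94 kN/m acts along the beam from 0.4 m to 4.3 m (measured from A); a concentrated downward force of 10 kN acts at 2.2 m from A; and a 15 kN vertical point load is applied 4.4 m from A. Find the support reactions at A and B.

A_x = 0, A_y = 33.92 kN, B_y = 29.85 kN

Resultant of the distributed load: 9.94 × 3.9 = 38.766 kN at 2.35 m from A.
ΣM about A: B_y·6 − (9.94·3.9)·2.35 − 10·2.2 − 15·4.4 = 0 → B_y = 179.1001/6 = 29.85 kN.
ΣF_y = 0: A_y + 29.85 − 9.94·3.9 − 10 − 15 = 0 → A_y = 33.92 kN.
ΣF_x = 0: no horizontal applied forces, so A_x = 0.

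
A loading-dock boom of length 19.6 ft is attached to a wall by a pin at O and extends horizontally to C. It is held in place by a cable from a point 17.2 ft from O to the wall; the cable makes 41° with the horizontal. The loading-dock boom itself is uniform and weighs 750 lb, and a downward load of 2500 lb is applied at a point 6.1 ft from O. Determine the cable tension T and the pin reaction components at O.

ΣM about O: T·sin41°·17.2 − 750·9.8 − 2500·6.1 = 0 → T = 22600/(17.2·0.656059) = 2002.8 ≈ 2003 lb.
ΣF_x = 0: O_x − T·cos41° = 0 → O_x = 2002.8 × 0.75471 = 1512 lb.
ΣF_y = 0: O_y + T·sin41° − 750 − 2500 = 0 → O_y = 3250 − 2002.8 × 0.656059 = 1936 lb.

T = 2003 lb, O_x = 1512 lb, O_y = 1936 lb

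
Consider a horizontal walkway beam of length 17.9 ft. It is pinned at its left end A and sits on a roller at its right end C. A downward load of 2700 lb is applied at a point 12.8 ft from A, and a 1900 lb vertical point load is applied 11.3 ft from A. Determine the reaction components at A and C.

A_x = 0, A_y = 1470 lb, C_y = 3130 lb

Taking moments about A: C_y·17.9 − 2700·12.8 − 1900·11.3 = 0 → C_y = 56030/17.9 = 3130.17 ≈ 3130 lb.
ΣF_y = 0: A_y + 3130.17 − 2700 − 1900 = 0 → A_y = 1470 lb.
ΣF_x = 0: no horizontal applied forces, so A_x = 0.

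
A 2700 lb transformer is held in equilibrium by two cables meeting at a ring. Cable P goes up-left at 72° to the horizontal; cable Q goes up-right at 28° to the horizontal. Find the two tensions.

ΣF_x = 0: −T_P·cos72° + T_Q·cos28° = 0 → T_Q = 0.349983·T_P.
ΣF_y = 0: T_P·sin72° + T_Q·sin28° = 2700.
Substitute: T_P·(0.951057 + 0.349983·0.469472) = 2700 → T_P = 2420.73 ≈ 2421 lb.
Then T_Q = 0.349983 × 2420.73 = 847.2 lb.

T_P = 2421 lb, T_Q = 847.2 lb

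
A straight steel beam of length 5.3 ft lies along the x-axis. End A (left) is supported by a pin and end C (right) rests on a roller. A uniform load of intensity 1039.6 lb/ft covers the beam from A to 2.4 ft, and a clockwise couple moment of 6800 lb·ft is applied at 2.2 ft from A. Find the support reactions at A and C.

Resultant of the distributed load: 1039.6 × 2.4 = 2495.04 lb at 1.2 ft from A.
Taking moments about A: C_y·5.3 − (1039.6·2.4)·1.2 − 6800 = 0 → C_y = 9794.048/5.3 = 1847.93 ≈ 1848 lb.
ΣF_y = 0: A_y + 1847.93 − 1039.6·2.4 = 0 → A_y = 647.1 lb.
ΣF_x = 0: no horizontal applied forces, so A_x = 0.

A_x = 0, A_y = 647.1 lb, C_y = 1848 lb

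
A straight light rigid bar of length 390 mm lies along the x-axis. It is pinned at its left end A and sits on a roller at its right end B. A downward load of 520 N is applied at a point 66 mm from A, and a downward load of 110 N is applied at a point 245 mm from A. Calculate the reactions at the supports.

Moments about A: B_y·390 − 520·66 − 110·245 = 0 → B_y = 61270/390 = 157.103 ≈ 157.1 N.
ΣF_y = 0: A_y + 157.103 − 520 − 110 = 0 → A_y = 472.9 N.
ΣF_x = 0: no horizontal applied forces, so A_x = 0.

A_x = 0, A_y = 472.9 N, B_y = 157.1 N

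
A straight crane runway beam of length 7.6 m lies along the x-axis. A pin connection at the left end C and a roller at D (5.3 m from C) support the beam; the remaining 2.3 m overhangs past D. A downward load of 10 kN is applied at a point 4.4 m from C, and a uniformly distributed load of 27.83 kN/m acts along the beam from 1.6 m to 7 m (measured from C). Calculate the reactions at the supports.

C_x = 0, C_y = 30.05 kN, D_y = 130.2 kN

Resultant of the distributed load: 27.83 × 5.4 = 150.282 kN at 4.3 m from C.
ΣM about C: D_y·5.3 − 10·4.4 − (27.83·5.4)·4.3 = 0 → D_y = 690.2126/5.3 = 130.229 ≈ 130.2 kN.
ΣF_y = 0: C_y + 130.229 − 10 − 27.83·5.4 = 0 → C_y = 30.05 kN.
ΣF_x = 0: no horizontal applied forces, so C_x = 0.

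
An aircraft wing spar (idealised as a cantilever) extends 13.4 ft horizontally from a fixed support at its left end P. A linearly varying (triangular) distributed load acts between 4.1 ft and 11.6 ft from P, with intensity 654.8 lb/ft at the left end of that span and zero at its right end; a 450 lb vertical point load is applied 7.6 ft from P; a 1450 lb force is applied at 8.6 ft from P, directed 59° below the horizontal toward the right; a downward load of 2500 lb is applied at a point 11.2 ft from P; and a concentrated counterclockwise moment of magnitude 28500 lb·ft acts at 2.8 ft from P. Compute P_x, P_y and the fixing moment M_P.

Resultant of the triangular load: ½ × 654.8 × 7.5 = 2455.5 lb, acting at 6.6 ft from P (one-third of the span from the peak).
ΣF_x = 0: P_x + 1450·cos59° = 0 → P_x = -746.8 lb.
ΣF_y = 0: P_y − ½·654.8·7.5 − 450 − 1450·sin59° − 2500 = 0 → P_y = 6648 lb.
ΣM about P: M_P − (½·654.8·7.5)·6.6 − 450·7.6 − 1450·sin59°·8.6 − 2500·11.2 + 28500 = 0 → M_P = 29820 lb·ft.

P_x = -746.8 lb, P_y = 6648 lb, M_P = 29820 lb·ft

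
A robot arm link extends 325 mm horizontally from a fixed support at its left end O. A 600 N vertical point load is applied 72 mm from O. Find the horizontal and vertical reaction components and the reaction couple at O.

ΣF_x = 0: O_x = 0.
ΣF_y = 0: O_y − 600 = 0 → O_y = 600.0 N.
ΣM about O: M_O − 600·72 = 0 → M_O = 43200 N·mm.

O_x = 0, O_y = 600.0 N, M_O = 43200 N·mm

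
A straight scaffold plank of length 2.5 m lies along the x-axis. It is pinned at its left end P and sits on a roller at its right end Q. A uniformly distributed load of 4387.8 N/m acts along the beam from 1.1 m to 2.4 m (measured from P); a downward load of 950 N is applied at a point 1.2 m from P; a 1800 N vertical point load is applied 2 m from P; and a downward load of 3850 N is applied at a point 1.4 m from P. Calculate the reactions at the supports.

P_x = 0, P_y = 4259 N, Q_y = 8045 N

Resultant of the distributed load: 4387.8 × 1.3 = 5704.14 N at 1.75 m from P.
Moments about P: Q_y·2.5 − (4387.8·1.3)·1.75 − 950·1.2 − 1800·2 − 3850·1.4 = 0 → Q_y = 20112.245/2.5 = 8044.9 ≈ 8045 N.
ΣF_y = 0: P_y + 8044.9 − 4387.8·1.3 − 950 − 1800 − 3850 = 0 → P_y = 4259 N.
ΣF_x = 0: no horizontal applied forces, so P_x = 0.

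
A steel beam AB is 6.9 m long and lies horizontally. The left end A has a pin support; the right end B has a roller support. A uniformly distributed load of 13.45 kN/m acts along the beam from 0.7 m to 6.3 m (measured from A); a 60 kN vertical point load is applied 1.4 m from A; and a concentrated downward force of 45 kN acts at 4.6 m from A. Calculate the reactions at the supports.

A_x = 0, A_y = 99.94 kN, B_y = 80.38 kN

Resultant of the distributed load: 13.45 × 5.6 = 75.32 kN at 3.5 m from A.
Taking moments about A: B_y·6.9 − (13.45·5.6)·3.5 − 60·1.4 − 45·4.6 = 0 → B_y = 554.62/6.9 = 80.3797 ≈ 80.38 kN.
ΣF_y = 0: A_y + 80.3797 − 13.45·5.6 − 60 − 45 = 0 → A_y = 99.94 kN.
ΣF_x = 0: no horizontal applied forces, so A_x = 0.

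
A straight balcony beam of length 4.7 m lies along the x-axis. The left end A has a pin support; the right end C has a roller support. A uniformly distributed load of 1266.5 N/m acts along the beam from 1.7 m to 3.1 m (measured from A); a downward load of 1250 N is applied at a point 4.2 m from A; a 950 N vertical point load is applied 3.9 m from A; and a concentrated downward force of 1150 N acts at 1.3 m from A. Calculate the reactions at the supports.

A_x = 0, A_y = 1994 N, C_y = 3129 N

Resultant of the distributed load: 1266.5 × 1.4 = 1773.1 N at 2.4 m from A.
Moments about A: C_y·4.7 − (1266.5·1.4)·2.4 − 1250·4.2 − 950·3.9 − 1150·1.3 = 0 → C_y = 14705.44/4.7 = 3128.82 ≈ 3129 N.
ΣF_y = 0: A_y + 3128.82 − 1266.5·1.4 − 1250 − 950 − 1150 = 0 → A_y = 1994 N.
ΣF_x = 0: no horizontal applied forces, so A_x = 0.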